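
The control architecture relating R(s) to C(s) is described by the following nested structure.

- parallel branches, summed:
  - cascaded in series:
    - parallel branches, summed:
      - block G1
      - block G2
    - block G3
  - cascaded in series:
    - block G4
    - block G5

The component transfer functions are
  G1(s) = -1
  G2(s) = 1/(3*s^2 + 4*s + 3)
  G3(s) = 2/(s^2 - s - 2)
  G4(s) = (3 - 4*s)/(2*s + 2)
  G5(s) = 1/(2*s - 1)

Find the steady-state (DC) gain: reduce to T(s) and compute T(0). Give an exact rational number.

The answer is -5/6.

Reasoning:
Step 1: reduce the parallel group G1, G2 = (-3*s^2 - 4*s - 2)/(3*s^2 + 4*s + 3)
Step 2: cascade (G1+G2), G3 = (-6*s^2 - 8*s - 4)/(3*s^4 + s^3 - 7*s^2 - 11*s - 6)
Step 3: reduce the series chain G4, G5 = (3 - 4*s)/(4*s^2 + 2*s - 2)
Step 4: add ((G1+G2)*G3), (G4*G5) (parallel) = (-12*s^4 - 7*s^3 - 6*s^2 + 9*s - 10)/(12*s^5 - 2*s^4 - 30*s^3 - 30*s^2 - 2*s + 12)
That last expression is T(s); at s = 0 only the constant terms survive, so T(0) = -10/12 = -5/6.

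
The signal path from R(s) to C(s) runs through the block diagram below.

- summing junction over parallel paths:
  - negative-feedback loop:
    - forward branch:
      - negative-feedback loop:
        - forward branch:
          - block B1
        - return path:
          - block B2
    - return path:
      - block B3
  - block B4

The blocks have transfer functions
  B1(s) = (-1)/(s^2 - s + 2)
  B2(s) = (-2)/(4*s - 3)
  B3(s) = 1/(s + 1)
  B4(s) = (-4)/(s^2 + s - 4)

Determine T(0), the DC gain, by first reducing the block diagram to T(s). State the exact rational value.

(1) apply the feedback formula to B1, B2 -> (3 - 4*s)/(4*s^3 - 7*s^2 + 11*s - 4)
(2) apply the feedback formula to [B1/(1+B1*B2)], B3 -> (-4*s^2 - s + 3)/(4*s^4 - 3*s^3 + 4*s^2 + 3*s - 1)
(3) add [[B1/(1+B1*B2)]/(1+[B1/(1+B1*B2)]*B3)], B4 (parallel) -> (-20*s^4 + 7*s^3 + 2*s^2 - 5*s - 8)/(4*s^6 + s^5 - 15*s^4 + 19*s^3 - 14*s^2 - 13*s + 4)
That last expression is T(s); at s = 0 only the constant terms survive, so T(0) = -8/4 = -2.

Answer: -2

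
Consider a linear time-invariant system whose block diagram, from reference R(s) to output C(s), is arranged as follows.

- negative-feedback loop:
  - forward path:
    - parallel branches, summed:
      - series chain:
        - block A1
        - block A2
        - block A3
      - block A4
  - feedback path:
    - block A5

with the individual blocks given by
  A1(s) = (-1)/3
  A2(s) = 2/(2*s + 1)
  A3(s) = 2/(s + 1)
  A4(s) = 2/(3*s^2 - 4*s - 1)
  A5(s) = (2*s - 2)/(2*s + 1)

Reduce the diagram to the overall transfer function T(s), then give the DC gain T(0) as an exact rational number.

Step 1: multiply A1, A2, A3 (series) -> (-4)/(6*s^2 + 9*s + 3)
Step 2: add (A1*A2*A3), A4 (parallel) -> (34*s + 10)/(18*s^4 + 3*s^3 - 33*s^2 - 21*s - 3)
Step 3: close the feedback loop around ((A1*A2*A3)+A4), A5 -> (68*s^2 + 54*s + 10)/(36*s^5 + 24*s^4 - 63*s^3 - 7*s^2 - 75*s - 23)
That last expression is T(s); at s = 0 only the constant terms survive, so T(0) = 10/(-23) = -10/23.

Final answer: -10/23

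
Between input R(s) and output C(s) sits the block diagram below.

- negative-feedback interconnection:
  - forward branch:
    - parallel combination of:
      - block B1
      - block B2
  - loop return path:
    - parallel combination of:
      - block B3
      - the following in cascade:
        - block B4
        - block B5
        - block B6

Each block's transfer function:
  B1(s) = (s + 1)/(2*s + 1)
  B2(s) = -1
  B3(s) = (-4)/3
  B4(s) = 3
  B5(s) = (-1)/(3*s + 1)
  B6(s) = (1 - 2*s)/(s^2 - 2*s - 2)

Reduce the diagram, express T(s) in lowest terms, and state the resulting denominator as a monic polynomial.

First reduce the diagram to T(s).

(1) add B1, B2 (parallel) -> (-s)/(2*s + 1)
(2) reduce the series chain B4, B5, B6 -> (6*s - 3)/(3*s^3 - 5*s^2 - 8*s - 2)
(3) parallel reduction of B3, (B4*B5*B6) -> (-12*s^3 + 20*s^2 + 50*s - 1)/(9*s^3 - 15*s^2 - 24*s - 6)
(4) close the feedback loop around (B1+B2), (B3+(B4*B5*B6)) -> (-9*s^4 + 15*s^3 + 24*s^2 + 6*s)/(30*s^4 - 41*s^3 - 113*s^2 - 35*s - 6)
The result of step 4 is T(s) in lowest terms. Its denominator has leading coefficient 30; dividing the denominator through by 30 makes it monic.

Answer: s^4 - 41*s^3/30 - 113*s^2/30 - 7*s/6 - 1/5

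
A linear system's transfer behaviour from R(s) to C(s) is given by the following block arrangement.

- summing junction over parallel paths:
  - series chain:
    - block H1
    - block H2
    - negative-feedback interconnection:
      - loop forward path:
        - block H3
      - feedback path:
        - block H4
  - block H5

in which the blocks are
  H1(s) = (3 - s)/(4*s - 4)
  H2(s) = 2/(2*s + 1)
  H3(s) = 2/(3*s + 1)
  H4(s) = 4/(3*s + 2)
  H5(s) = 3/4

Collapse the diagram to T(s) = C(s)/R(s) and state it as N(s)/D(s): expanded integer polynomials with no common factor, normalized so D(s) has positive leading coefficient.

[1] collapse the loop (H3 forward, H4 return) gives (6*s + 4)/(9*s^2 + 9*s + 10)
[2] cascade H1, H2, [H3/(1+H3*H4)] gives (-3*s^2 + 7*s + 6)/(18*s^4 + 9*s^3 + 2*s^2 - 19*s - 10)
[3] parallel reduction of (H1*H2*[H3/(1+H3*H4)]), H5 - this is the overall T(s), already in the required normalized form

Answer: (54*s^4 + 27*s^3 - 6*s^2 - 29*s - 6)/(72*s^4 + 36*s^3 + 8*s^2 - 76*s - 40)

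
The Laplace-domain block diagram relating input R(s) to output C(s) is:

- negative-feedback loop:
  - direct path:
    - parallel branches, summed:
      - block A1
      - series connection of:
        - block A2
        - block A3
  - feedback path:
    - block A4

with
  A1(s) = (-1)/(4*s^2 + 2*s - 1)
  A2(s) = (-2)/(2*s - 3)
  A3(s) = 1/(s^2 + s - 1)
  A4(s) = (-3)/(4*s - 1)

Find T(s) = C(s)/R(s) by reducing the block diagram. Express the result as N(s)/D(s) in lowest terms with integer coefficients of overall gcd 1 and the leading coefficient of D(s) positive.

The answer is (-8*s^4 - 26*s^3 + 11*s^2 - 5*s + 1)/(32*s^6 - 8*s^5 - 96*s^4 + 42*s^3 + 62*s^2 - 26*s + 6).

Reasoning:
[1] series reduction of A2, A3 -> (-2)/(2*s^3 - s^2 - 5*s + 3)
[2] add A1, (A2*A3) (parallel) -> (-2*s^3 - 7*s^2 + s - 1)/(8*s^5 - 24*s^3 + 3*s^2 + 11*s - 3)
[3] close the feedback loop around (A1+(A2*A3)), A4 - this is the overall T(s), already in the required normalized form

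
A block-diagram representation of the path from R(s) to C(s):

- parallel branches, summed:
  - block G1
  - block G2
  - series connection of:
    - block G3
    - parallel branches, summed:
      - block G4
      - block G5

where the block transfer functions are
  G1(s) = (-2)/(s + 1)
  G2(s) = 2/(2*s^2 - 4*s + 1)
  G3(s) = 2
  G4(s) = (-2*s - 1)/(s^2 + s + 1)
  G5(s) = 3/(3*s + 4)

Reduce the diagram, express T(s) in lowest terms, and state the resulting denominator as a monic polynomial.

Step 1. reduce the parallel group G4, G5 gives (-3*s^2 - 8*s - 1)/(3*s^3 + 7*s^2 + 7*s + 4)
Step 2. reduce the series chain G3, (G4+G5) gives (-6*s^2 - 16*s - 2)/(3*s^3 + 7*s^2 + 7*s + 4)
Step 3. combine G1, G2, (G3*(G4+G5)) in parallel gives (-24*s^5 - 18*s^4 + 88*s^3 + 100*s^2 + 30*s - 2)/(6*s^6 + 8*s^5 - 9*s^4 - 24*s^3 - 22*s^2 - 5*s + 4)
Step 3 gives the fully reduced T(s), with no common factor left to cancel. The denominator's leading coefficient is 6, so divide each of its coefficients by 6 to get the monic form.

Hence the answer: s^6 + 4*s^5/3 - 3*s^4/2 - 4*s^3 - 11*s^2/3 - 5*s/6 + 2/3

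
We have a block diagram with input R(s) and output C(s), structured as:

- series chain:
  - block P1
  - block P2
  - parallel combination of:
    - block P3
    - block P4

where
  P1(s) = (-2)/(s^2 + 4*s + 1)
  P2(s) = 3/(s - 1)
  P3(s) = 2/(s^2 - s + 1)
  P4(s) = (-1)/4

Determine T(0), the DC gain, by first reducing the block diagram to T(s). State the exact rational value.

Step 1: combine P3, P4 in parallel -> (-s^2 + s + 7)/(4*s^2 - 4*s + 4)
Step 2: series reduction of P1, P2, (P3+P4) -> (3*s^2 - 3*s - 21)/(2*s^5 + 4*s^4 - 10*s^3 + 10*s^2 - 4*s - 2)
Step 2 gives the overall T(s). Then T(0) = -21/(-2) = 21/2.

Final answer: 21/2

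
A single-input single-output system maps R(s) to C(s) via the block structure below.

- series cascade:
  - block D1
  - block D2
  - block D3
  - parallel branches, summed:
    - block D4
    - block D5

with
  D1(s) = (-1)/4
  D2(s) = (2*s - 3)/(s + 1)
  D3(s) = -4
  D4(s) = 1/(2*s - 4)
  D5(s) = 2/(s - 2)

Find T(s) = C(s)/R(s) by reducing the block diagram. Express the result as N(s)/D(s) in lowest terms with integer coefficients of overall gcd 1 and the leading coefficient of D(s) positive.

Step 1: sum the parallel branches D4, D5 = 5/(2*s - 4)
Step 2: multiply D1, D2, D3, (D4+D5) (series) - this is the overall T(s), already in the required normalized form

Final answer: (10*s - 15)/(2*s^2 - 2*s - 4)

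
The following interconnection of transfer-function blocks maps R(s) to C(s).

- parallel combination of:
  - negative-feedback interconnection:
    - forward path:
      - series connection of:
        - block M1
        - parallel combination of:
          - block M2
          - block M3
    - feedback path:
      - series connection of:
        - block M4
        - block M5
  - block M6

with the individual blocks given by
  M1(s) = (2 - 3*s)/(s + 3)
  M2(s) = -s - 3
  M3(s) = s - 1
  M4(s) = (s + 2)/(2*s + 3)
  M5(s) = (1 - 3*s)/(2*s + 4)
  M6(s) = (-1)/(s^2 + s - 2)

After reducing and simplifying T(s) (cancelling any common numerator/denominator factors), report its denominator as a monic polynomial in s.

The answer is s^4 - 11*s^3/16 - 4*s^2 + 49*s/16 + 5/8.

Reasoning:
[1] combine M2, M3 in parallel gives -4
[2] cascade M1, (M2+M3) gives (12*s - 8)/(s + 3)
[3] multiply M4, M5 (series) gives (1 - 3*s)/(4*s + 6)
[4] close the feedback loop around (M1*(M2+M3)), (M4*M5) gives (-24*s^2 - 20*s + 24)/(16*s^2 - 27*s - 5)
[5] parallel reduction of [(M1*(M2+M3))/(1+(M1*(M2+M3))*(M4*M5))], M6 gives (-24*s^4 - 44*s^3 + 36*s^2 + 91*s - 43)/(16*s^4 - 11*s^3 - 64*s^2 + 49*s + 10)
Step 5 gives the fully reduced T(s), with no common factor left to cancel. The denominator's leading coefficient is 16, so divide each of its coefficients by 16 to get the monic form.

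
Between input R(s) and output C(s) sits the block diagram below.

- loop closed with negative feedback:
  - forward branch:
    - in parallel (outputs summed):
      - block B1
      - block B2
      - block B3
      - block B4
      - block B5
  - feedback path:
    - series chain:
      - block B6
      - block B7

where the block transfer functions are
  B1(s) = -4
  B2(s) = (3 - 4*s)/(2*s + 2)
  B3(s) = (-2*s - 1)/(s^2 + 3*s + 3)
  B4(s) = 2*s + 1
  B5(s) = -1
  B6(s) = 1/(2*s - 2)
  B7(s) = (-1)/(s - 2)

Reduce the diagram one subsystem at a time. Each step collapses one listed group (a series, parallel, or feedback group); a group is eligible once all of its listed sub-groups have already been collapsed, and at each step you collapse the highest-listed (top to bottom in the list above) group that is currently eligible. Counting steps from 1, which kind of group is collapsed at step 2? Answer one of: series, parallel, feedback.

(1) add B1, B2, B3, B4, B5 (parallel)
(2) multiply B6, B7 (series)
(3) apply the feedback formula to (B1+B2+B3+B4+B5), (B6*B7)
At step 2 the group reduced is series.

Therefore the answer is series.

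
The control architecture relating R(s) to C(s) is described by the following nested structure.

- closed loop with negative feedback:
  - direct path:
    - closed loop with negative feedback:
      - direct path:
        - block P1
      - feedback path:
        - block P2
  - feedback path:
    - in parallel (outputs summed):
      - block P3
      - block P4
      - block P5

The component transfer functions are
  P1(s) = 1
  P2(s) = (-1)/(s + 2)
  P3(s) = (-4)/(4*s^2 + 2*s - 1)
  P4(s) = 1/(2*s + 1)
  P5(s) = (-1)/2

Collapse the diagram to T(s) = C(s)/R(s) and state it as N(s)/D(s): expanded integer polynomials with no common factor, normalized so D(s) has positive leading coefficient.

First reduce the diagram to T(s).

Step 1. close the feedback loop around P1, P2 -> (s + 2)/(s + 1)
Step 2. add P3, P4, P5 (parallel) -> (-8*s^3 - 12*s - 9)/(16*s^3 + 16*s^2 - 2)
Step 3. reduce the feedback loop with forward [P1/(1+P1*P2)] and return (P3+P4+P5) - this is the overall T(s), already in the required normalized form

Answer: (16*s^4 + 48*s^3 + 32*s^2 - 2*s - 4)/(8*s^4 + 16*s^3 + 4*s^2 - 35*s - 20)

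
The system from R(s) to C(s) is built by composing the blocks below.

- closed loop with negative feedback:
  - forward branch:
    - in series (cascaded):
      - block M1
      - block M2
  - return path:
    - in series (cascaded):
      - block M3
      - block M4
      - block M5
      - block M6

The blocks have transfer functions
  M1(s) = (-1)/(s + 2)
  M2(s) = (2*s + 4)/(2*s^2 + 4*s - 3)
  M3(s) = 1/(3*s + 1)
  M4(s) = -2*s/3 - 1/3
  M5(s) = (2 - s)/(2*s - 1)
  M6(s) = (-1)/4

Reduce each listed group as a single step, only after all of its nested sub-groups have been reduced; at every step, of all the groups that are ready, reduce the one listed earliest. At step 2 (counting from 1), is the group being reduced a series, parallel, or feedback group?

The answer is series.

Reasoning:
[1] combine M1, M2 in series
[2] cascade M3, M4, M5, M6
[3] reduce the feedback loop with forward (M1*M2) and return (M3*M4*M5*M6)
Step 2 collapses a series group.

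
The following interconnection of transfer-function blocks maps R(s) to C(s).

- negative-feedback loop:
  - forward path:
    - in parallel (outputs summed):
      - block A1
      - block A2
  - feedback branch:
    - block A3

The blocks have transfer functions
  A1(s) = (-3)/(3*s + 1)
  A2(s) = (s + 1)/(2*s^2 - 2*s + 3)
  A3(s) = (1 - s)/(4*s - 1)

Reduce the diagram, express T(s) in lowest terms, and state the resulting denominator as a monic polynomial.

Step 1: combine A1, A2 in parallel -> (-3*s^2 + 10*s - 8)/(6*s^3 - 4*s^2 + 7*s + 3)
Step 2: close the feedback loop around (A1+A2), A3 -> (-12*s^3 + 43*s^2 - 42*s + 8)/(24*s^4 - 19*s^3 + 19*s^2 + 23*s - 11)
That last expression is T(s), already simplified. Scaling its denominator by 1/24 (the reciprocal of the leading coefficient) yields the monic denominator.

Therefore the answer is s^4 - 19*s^3/24 + 19*s^2/24 + 23*s/24 - 11/24.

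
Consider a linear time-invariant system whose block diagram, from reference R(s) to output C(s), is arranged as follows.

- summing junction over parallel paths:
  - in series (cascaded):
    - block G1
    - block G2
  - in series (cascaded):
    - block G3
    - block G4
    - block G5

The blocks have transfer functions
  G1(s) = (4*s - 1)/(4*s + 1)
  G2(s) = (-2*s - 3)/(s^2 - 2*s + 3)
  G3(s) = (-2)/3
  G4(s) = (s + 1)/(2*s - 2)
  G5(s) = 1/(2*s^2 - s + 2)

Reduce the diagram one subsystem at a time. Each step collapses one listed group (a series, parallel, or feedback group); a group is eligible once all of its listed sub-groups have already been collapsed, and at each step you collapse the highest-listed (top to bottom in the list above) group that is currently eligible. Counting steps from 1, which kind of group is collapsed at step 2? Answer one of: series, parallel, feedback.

Step 1: cascade G1, G2
Step 2: cascade G3, G4, G5
Step 3: add (G1*G2), (G3*G4*G5) (parallel)
Step 2 collapses a series group.

Hence the answer: series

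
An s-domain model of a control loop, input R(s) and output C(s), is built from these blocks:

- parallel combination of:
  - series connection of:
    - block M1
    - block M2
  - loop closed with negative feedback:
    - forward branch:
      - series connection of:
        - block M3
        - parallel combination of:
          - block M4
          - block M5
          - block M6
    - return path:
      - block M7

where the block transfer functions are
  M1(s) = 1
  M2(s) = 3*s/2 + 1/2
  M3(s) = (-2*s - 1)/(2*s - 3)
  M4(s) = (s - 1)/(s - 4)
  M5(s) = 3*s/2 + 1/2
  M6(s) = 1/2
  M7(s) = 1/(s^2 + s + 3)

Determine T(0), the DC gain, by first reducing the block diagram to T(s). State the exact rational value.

1. series reduction of M1, M2: 3*s/2 + 1/2
2. add M4, M5, M6 (parallel): (3*s^2 - 8*s - 10)/(2*s - 8)
3. series reduction of M3, (M4+M5+M6): (-6*s^3 + 13*s^2 + 28*s + 10)/(4*s^2 - 22*s + 24)
4. collapse the loop ((M3*(M4+M5+M6)) forward, M7 return): (-6*s^5 + 7*s^4 + 23*s^3 + 77*s^2 + 94*s + 30)/(4*s^4 - 24*s^3 + 27*s^2 - 14*s + 82)
5. combine (M1*M2), [(M3*(M4+M5+M6))/(1+(M3*(M4+M5+M6))*M7)] in parallel: (-54*s^4 + 103*s^3 + 139*s^2 + 420*s + 142)/(8*s^4 - 48*s^3 + 54*s^2 - 28*s + 164)
Step 5 gives the overall T(s). Then T(0) = 142/164 = 71/82.

Answer: 71/82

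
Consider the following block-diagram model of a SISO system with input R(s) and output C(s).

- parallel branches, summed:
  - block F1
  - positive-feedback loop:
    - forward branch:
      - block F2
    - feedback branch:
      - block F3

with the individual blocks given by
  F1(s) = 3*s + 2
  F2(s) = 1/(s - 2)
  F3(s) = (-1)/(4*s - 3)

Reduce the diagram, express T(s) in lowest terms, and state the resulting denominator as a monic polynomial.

First reduce the diagram to T(s).

Step 1. collapse the loop (F2 forward, F3 return): (4*s - 3)/(4*s^2 - 11*s + 7)
Step 2. parallel reduction of F1, [F2/(1-F2*F3)]: (12*s^3 - 25*s^2 + 3*s + 11)/(4*s^2 - 11*s + 7)
No further cancellation is possible in the step-2 result, so that is T(s). Its denominator becomes monic after dividing by the leading coefficient 4.

Answer: s^2 - 11*s/4 + 7/4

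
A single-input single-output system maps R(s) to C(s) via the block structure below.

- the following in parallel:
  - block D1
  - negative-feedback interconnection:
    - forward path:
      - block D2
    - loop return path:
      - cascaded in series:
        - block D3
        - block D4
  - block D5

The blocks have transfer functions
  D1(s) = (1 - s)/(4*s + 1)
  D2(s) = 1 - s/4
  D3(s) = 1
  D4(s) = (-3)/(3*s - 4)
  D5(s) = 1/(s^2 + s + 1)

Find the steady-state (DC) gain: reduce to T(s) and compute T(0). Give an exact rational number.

[1] combine D3, D4 in series = (-3)/(3*s - 4)
[2] reduce the feedback loop with forward D2 and return (D3*D4) = (-3*s^2 + 16*s - 16)/(15*s - 28)
[3] reduce the parallel group D1, [D2/(1+D2*(D3*D4))], D5 = (-12*s^5 + 34*s^4 + 29*s^3 + 57*s^2 - 146*s - 72)/(60*s^4 - 37*s^3 - 65*s^2 - 125*s - 28)
Step 3 gives the overall T(s). Then T(0) = -72/(-28) = 18/7.

Answer: 18/7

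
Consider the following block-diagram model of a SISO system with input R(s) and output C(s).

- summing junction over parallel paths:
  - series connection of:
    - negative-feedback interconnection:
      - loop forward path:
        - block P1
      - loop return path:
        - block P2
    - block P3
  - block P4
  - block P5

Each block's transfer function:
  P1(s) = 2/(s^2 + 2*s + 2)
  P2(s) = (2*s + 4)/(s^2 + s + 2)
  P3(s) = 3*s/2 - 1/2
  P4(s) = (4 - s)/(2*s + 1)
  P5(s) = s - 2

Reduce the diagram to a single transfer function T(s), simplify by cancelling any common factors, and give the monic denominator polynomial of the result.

First reduce the diagram to T(s).

Step 1: collapse the loop (P1 forward, P2 return) = (2*s^2 + 2*s + 4)/(s^4 + 3*s^3 + 6*s^2 + 10*s + 12)
Step 2: combine [P1/(1+P1*P2)], P3 in series = (3*s^3 + 2*s^2 + 5*s - 2)/(s^4 + 3*s^3 + 6*s^2 + 10*s + 12)
Step 3: parallel reduction of ([P1/(1+P1*P2)]*P3), P4, P5 = (2*s^6 + 2*s^5 + 8*s^4 + 9*s^3 + 8*s^2 - 27*s + 22)/(2*s^5 + 7*s^4 + 15*s^3 + 26*s^2 + 34*s + 12)
That last expression is T(s), already simplified. Scaling its denominator by 1/2 (the reciprocal of the leading coefficient) yields the monic denominator.

Answer: s^5 + 7*s^4/2 + 15*s^3/2 + 13*s^2 + 17*s + 6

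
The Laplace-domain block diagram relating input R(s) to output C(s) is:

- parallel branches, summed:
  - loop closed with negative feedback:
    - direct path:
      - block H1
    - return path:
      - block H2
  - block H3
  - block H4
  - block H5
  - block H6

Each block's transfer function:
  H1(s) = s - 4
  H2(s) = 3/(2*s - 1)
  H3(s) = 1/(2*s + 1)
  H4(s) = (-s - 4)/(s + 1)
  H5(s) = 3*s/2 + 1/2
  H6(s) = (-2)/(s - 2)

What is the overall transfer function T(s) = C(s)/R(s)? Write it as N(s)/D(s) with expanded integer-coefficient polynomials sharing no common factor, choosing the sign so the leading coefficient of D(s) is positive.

The answer is (38*s^5 - 143*s^4 - 81*s^3 + 505*s^2 - 13*s - 94)/(20*s^4 - 62*s^3 - 24*s^2 + 110*s + 52).

Reasoning:
1. reduce the feedback loop with forward H1 and return H2: (2*s^2 - 9*s + 4)/(5*s - 13)
2. sum the parallel branches [H1/(1+H1*H2)], H3, H4, H5, H6: this yields T(s), and no further normalization is needed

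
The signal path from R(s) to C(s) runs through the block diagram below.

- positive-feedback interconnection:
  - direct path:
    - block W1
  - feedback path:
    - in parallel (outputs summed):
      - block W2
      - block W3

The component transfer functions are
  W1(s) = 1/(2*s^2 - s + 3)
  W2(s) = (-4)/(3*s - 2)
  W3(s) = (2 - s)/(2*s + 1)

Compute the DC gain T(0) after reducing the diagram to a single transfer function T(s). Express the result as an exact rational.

Step 1: reduce the parallel group W2, W3, giving (-3*s^2 - 8)/(6*s^2 - s - 2)
Step 2: reduce the feedback loop with forward W1 and return (W2+W3), giving (6*s^2 - s - 2)/(12*s^4 - 8*s^3 + 18*s^2 - s + 2)
The step-2 result is T(s). Setting s = 0: T(0) = -2/2 = -1.

Therefore the answer is -1.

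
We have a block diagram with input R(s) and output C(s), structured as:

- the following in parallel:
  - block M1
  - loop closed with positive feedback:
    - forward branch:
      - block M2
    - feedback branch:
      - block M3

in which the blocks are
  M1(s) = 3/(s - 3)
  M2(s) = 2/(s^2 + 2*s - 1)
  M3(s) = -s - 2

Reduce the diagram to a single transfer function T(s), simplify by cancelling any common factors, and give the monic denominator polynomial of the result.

Answer: s^3 + s^2 - 9*s - 9

Working:
(1) reduce the feedback loop with forward M2 and return M3, giving 2/(s^2 + 4*s + 3)
(2) reduce the parallel group M1, [M2/(1-M2*M3)], giving (3*s^2 + 14*s + 3)/(s^3 + s^2 - 9*s - 9)
No further cancellation is possible in the step-2 result, so that is T(s). Its denominator is already monic.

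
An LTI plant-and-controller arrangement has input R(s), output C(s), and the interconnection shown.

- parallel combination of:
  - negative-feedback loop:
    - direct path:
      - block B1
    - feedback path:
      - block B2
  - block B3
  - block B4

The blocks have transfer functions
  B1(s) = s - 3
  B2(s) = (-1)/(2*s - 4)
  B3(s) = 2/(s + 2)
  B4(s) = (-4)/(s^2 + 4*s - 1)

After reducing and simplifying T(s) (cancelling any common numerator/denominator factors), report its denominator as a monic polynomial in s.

Step 1. reduce the feedback loop with forward B1 and return B2; result (2*s^2 - 10*s + 12)/(s - 1)
Step 2. reduce the parallel group [B1/(1+B1*B2)], B3, B4; result (2*s^5 + 2*s^4 - 32*s^3 + 90*s - 14)/(s^4 + 5*s^3 + s^2 - 9*s + 2)
The result of step 2 is T(s) in lowest terms. Its denominator already has leading coefficient 1, so it is monic as it stands.

Answer: s^4 + 5*s^3 + s^2 - 9*s + 2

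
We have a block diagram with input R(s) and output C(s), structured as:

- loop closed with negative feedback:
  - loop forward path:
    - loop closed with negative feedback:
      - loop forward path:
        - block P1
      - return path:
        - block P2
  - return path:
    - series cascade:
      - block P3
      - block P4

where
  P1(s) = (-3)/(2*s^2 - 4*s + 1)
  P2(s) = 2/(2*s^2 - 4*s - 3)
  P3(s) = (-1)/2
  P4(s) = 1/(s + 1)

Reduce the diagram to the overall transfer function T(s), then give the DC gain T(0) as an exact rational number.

(1) collapse the loop (P1 forward, P2 return) -> (-6*s^2 + 12*s + 9)/(4*s^4 - 16*s^3 + 12*s^2 + 8*s - 9)
(2) combine P3, P4 in series -> (-1)/(2*s + 2)
(3) feedback reduction of [P1/(1+P1*P2)], (P3*P4) -> (-12*s^3 + 12*s^2 + 42*s + 18)/(8*s^5 - 24*s^4 - 8*s^3 + 46*s^2 - 14*s - 27)
The step-3 result is T(s). Setting s = 0: T(0) = 18/(-27) = -2/3.

Therefore the answer is -2/3.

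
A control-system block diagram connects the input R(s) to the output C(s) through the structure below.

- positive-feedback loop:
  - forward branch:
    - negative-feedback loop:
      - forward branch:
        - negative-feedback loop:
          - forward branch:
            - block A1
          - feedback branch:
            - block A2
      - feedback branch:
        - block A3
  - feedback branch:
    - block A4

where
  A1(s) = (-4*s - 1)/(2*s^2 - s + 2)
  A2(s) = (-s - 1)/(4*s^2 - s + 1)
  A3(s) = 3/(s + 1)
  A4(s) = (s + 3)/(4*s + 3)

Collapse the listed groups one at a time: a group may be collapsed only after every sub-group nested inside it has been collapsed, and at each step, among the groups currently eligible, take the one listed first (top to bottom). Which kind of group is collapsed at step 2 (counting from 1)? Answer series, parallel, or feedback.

Reducing step by step:

1. close the feedback loop around A1, A2
2. close the feedback loop around [A1/(1+A1*A2)], A3
3. feedback reduction of [[A1/(1+A1*A2)]/(1+[A1/(1+A1*A2)]*A3)], A4
Step 2: feedback.

Answer: feedback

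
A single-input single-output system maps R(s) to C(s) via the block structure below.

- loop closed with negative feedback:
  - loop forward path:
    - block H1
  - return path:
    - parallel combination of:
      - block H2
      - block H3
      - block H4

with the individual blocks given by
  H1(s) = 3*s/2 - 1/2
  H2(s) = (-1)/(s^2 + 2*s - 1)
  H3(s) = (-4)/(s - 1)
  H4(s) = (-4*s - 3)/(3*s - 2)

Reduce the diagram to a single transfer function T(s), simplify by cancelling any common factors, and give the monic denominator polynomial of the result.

The answer is s^5 + 47*s^4/12 + 3*s^3/4 - 17*s^2/2 + 59*s/12 - 3/4.

Reasoning:
1. add H2, H3, H4 (parallel): (-4*s^4 - 19*s^3 - 10*s^2 + 38*s - 13)/(3*s^4 + s^3 - 11*s^2 + 9*s - 2)
2. close the feedback loop around H1, (H2+H3+H4): (-9*s^5 + 34*s^3 - 38*s^2 + 15*s - 2)/(12*s^5 + 47*s^4 + 9*s^3 - 102*s^2 + 59*s - 9)
The result of step 2 is T(s) in lowest terms. Its denominator has leading coefficient 12; dividing the denominator through by 12 makes it monic.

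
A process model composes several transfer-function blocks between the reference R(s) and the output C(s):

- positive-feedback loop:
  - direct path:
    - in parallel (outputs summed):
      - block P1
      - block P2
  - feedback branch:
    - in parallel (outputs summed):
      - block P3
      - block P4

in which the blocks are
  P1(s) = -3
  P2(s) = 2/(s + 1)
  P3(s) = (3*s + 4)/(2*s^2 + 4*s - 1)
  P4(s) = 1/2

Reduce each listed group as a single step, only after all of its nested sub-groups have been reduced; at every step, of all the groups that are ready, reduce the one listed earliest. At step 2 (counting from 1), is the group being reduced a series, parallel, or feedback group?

1. parallel reduction of P1, P2
2. sum the parallel branches P3, P4
3. close the feedback loop around (P1+P2), (P3+P4)
The group at step 2 is a parallel group.

Final answer: parallel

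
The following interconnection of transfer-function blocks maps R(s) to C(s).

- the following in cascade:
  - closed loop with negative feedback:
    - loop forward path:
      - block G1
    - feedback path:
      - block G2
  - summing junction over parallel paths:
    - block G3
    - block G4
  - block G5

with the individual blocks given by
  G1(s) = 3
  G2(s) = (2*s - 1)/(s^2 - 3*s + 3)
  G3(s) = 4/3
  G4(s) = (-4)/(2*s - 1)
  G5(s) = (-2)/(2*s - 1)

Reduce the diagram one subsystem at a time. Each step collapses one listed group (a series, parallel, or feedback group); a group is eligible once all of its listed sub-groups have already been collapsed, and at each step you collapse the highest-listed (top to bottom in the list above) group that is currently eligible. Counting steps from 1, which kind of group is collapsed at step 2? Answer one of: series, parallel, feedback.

The answer is parallel.

Reasoning:
Step 1. close the feedback loop around G1, G2
Step 2. add G3, G4 (parallel)
Step 3. series reduction of [G1/(1+G1*G2)], (G3+G4), G5
The group at step 2 is a parallel group.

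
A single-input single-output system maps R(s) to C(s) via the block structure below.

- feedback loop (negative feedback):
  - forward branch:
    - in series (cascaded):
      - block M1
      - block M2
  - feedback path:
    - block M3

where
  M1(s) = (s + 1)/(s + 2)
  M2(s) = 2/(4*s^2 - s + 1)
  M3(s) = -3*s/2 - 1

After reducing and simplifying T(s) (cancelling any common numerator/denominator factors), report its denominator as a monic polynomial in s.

(1) multiply M1, M2 (series) = (2*s + 2)/(4*s^3 + 7*s^2 - s + 2)
(2) reduce the feedback loop with forward (M1*M2) and return M3 = (s + 1)/(2*s^3 + 2*s^2 - 3*s)
That last expression is T(s), already simplified. Scaling its denominator by 1/2 (the reciprocal of the leading coefficient) yields the monic denominator.

Answer: s^3 + s^2 - 3*s/2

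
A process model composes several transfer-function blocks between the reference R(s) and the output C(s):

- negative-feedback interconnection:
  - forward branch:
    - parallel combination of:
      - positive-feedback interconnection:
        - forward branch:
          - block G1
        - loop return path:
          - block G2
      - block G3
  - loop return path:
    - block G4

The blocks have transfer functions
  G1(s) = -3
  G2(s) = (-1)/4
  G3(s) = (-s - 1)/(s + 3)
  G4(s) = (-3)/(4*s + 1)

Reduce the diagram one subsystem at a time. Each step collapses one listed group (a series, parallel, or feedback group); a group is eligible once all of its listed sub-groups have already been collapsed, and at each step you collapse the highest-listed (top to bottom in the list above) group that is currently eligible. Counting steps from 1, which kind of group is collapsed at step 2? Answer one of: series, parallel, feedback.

Answer: parallel

Working:
Step 1 - feedback reduction of G1, G2
Step 2 - add [G1/(1-G1*G2)], G3 (parallel)
Step 3 - feedback reduction of ([G1/(1-G1*G2)]+G3), G4
Step 2: parallel.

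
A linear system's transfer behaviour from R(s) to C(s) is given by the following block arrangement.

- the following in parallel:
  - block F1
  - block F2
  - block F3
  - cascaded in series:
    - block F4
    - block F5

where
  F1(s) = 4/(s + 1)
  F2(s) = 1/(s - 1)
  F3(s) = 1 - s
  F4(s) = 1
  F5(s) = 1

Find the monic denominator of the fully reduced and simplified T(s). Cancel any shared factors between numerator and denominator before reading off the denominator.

First reduce the diagram to T(s).

[1] multiply F4, F5 (series) -> 1
[2] combine F1, F2, F3, (F4*F5) in parallel -> (-s^3 + 2*s^2 + 6*s - 5)/(s^2 - 1)
That last expression is T(s), already simplified, and its denominator is already monic.

Answer: s^2 - 1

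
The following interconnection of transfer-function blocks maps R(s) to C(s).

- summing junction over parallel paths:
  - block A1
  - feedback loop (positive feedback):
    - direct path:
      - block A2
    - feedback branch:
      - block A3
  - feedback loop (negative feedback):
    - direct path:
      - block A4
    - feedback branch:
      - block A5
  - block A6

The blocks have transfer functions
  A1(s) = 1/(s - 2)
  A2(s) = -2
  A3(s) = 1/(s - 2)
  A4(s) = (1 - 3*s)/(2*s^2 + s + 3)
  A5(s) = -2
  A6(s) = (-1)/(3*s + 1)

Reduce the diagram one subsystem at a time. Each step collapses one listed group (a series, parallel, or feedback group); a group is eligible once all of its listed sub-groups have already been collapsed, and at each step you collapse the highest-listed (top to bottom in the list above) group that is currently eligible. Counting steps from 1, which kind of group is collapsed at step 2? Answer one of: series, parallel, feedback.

Step 1. collapse the loop (A2 forward, A3 return)
Step 2. close the feedback loop around A4, A5
Step 3. parallel reduction of A1, [A2/(1-A2*A3)], [A4/(1+A4*A5)], A6
So the answer for step 2 is feedback.

Answer: feedback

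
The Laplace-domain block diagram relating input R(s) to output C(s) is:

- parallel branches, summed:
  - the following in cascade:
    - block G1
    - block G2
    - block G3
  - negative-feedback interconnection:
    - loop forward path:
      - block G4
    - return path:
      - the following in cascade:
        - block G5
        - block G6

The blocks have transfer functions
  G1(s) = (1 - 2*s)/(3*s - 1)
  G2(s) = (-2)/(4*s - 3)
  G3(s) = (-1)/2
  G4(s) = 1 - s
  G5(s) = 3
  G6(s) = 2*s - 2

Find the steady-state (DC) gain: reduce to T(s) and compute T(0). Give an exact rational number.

[1] combine G1, G2, G3 in series -> (1 - 2*s)/(12*s^2 - 13*s + 3)
[2] cascade G5, G6 -> 6*s - 6
[3] reduce the feedback loop with forward G4 and return (G5*G6) -> (s - 1)/(6*s^2 - 12*s + 5)
[4] add (G1*G2*G3), [G4/(1+G4*(G5*G6))] (parallel) -> (5*s^2 - 6*s + 2)/(72*s^4 - 222*s^3 + 234*s^2 - 101*s + 15)
Step 4 gives the overall T(s). Then T(0) = 2/15.

Hence the answer: 2/15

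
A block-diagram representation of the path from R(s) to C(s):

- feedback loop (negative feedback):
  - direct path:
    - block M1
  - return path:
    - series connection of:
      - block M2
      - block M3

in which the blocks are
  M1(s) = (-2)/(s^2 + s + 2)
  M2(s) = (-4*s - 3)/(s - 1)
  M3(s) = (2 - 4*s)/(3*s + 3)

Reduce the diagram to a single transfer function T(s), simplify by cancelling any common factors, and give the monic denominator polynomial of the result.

[1] series reduction of M2, M3 = (16*s^2 + 4*s - 6)/(3*s^2 - 3)
[2] close the feedback loop around M1, (M2*M3) = (6 - 6*s^2)/(3*s^4 + 3*s^3 - 29*s^2 - 11*s + 6)
No further cancellation is possible in the step-2 result, so that is T(s). Its denominator becomes monic after dividing by the leading coefficient 3.

Answer: s^4 + s^3 - 29*s^2/3 - 11*s/3 + 2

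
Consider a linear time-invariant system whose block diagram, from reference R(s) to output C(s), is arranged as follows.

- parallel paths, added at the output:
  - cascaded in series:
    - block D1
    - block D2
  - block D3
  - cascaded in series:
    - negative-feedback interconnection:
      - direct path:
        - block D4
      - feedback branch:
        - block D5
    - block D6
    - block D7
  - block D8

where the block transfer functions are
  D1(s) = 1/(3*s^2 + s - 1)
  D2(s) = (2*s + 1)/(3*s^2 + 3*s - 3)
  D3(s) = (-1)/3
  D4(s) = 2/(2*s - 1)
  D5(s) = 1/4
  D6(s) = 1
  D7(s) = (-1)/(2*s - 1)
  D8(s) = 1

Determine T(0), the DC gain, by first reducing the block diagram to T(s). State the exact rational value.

[1] multiply D1, D2 (series); result (2*s + 1)/(9*s^4 + 12*s^3 - 9*s^2 - 6*s + 3)
[2] apply the feedback formula to D4, D5; result 4/(4*s - 1)
[3] reduce the series chain [D4/(1+D4*D5)], D6, D7; result (-4)/(8*s^2 - 6*s + 1)
[4] parallel reduction of (D1*D2), D3, ([D4/(1+D4*D5)]*D6*D7), D8; result (48*s^6 + 28*s^5 - 126*s^4 - 20*s^3 + 66*s^2 + 4*s - 9)/(72*s^6 + 42*s^5 - 135*s^4 + 18*s^3 + 51*s^2 - 24*s + 3)
DC gain: substitute s = 0 into T(s) from step 4: T(0) = -9/3 = -3.

Therefore the answer is -3.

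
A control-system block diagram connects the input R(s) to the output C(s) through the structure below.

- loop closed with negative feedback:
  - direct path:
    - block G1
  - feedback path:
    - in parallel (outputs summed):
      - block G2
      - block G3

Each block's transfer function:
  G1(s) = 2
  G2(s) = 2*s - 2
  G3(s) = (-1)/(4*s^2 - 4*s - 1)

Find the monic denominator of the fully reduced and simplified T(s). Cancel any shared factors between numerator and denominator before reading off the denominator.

[1] reduce the parallel group G2, G3, giving (8*s^3 - 16*s^2 + 6*s + 1)/(4*s^2 - 4*s - 1)
[2] close the feedback loop around G1, (G2+G3), giving (8*s^2 - 8*s - 2)/(16*s^3 - 28*s^2 + 8*s + 1)
The result of step 2 is T(s) in lowest terms. Its denominator has leading coefficient 16; dividing the denominator through by 16 makes it monic.

Hence the answer: s^3 - 7*s^2/4 + s/2 + 1/16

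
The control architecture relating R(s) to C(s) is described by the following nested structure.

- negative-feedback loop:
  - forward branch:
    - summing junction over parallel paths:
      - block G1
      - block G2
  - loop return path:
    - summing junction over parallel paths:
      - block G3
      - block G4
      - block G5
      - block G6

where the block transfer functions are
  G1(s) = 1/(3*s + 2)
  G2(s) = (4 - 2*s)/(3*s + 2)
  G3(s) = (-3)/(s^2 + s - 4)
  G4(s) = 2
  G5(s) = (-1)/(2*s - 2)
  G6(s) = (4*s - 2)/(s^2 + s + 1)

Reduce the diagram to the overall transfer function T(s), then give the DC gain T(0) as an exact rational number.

The answer is 20/33.

Reasoning:
Step 1. reduce the parallel group G1, G2, giving (5 - 2*s)/(3*s + 2)
Step 2. sum the parallel branches G3, G4, G5, G6, giving (4*s^5 + 11*s^4 - 28*s^3 - 42*s^2 + 51*s + 10)/(2*s^5 + 2*s^4 - 8*s^3 - 2*s^2 - 2*s + 8)
Step 3. feedback reduction of (G1+G2), (G3+G4+G5+G6), giving (4*s^6 - 6*s^5 - 26*s^4 + 36*s^3 + 6*s^2 + 26*s - 40)/(2*s^6 - 8*s^5 - 91*s^4 + 78*s^3 + 322*s^2 - 255*s - 66)
The step-3 result is T(s). Setting s = 0: T(0) = -40/(-66) = 20/33.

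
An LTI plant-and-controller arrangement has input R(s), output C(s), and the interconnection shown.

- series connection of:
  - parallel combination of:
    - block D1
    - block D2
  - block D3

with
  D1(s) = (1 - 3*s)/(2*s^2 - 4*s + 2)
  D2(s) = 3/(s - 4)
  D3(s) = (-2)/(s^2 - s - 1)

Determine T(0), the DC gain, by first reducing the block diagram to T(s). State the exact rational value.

First reduce the diagram to T(s).

[1] combine D1, D2 in parallel: (3*s^2 + s + 2)/(2*s^3 - 12*s^2 + 18*s - 8)
[2] multiply (D1+D2), D3 (series): (-3*s^2 - s - 2)/(s^5 - 7*s^4 + 14*s^3 - 7*s^2 - 5*s + 4)
Evaluating the step-2 result (the overall T(s)) at s = 0 gives T(0) = -2/4 = -1/2.

Answer: -1/2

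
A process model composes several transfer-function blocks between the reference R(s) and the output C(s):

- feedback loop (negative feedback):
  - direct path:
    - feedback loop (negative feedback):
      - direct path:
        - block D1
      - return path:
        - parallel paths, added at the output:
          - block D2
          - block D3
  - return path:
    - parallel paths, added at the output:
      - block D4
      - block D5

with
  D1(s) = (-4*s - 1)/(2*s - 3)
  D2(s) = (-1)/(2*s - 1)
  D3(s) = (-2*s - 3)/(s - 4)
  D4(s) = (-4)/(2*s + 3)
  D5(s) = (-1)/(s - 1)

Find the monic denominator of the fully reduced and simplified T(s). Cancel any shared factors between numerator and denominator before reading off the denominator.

Answer: s^5 + 17*s^4/10 - 31*s^3/5 + 5*s^2/4 - 19*s/20 + 53/40

Working:
(1) add D2, D3 (parallel) -> (-4*s^2 - 5*s + 7)/(2*s^2 - 9*s + 4)
(2) feedback reduction of D1, (D2+D3) -> (-8*s^3 + 34*s^2 - 7*s - 4)/(20*s^3 + 12*s - 19)
(3) add D4, D5 (parallel) -> (1 - 6*s)/(2*s^2 + s - 3)
(4) reduce the feedback loop with forward [D1/(1+D1*(D2+D3))] and return (D4+D5) -> (-16*s^5 + 60*s^4 + 44*s^3 - 117*s^2 + 17*s + 12)/(40*s^5 + 68*s^4 - 248*s^3 + 50*s^2 - 38*s + 53)
T(s) is the step-4 result (common factors already cancelled). Leading coefficient of the denominator: 40. Divide through by 40 for the monic polynomial.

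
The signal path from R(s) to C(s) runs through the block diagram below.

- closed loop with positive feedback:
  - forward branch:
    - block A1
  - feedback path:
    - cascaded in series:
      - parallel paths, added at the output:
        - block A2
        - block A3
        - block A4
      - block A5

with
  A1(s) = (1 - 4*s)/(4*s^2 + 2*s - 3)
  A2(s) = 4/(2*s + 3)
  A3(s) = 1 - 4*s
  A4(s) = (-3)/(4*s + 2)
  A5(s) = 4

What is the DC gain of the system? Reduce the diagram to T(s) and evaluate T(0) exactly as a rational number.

The answer is -3/19.

Reasoning:
[1] sum the parallel branches A2, A3, A4 = (-32*s^3 - 56*s^2 + 2*s + 5)/(8*s^2 + 16*s + 6)
[2] series reduction of (A2+A3+A4), A5 = (-64*s^3 - 112*s^2 + 4*s + 10)/(4*s^2 + 8*s + 3)
[3] feedback reduction of A1, ((A2+A3+A4)*A5) = (16*s^3 + 28*s^2 + 4*s - 3)/(240*s^4 + 344*s^3 - 144*s^2 - 18*s + 19)
That last expression is T(s); at s = 0 only the constant terms survive, so T(0) = -3/19.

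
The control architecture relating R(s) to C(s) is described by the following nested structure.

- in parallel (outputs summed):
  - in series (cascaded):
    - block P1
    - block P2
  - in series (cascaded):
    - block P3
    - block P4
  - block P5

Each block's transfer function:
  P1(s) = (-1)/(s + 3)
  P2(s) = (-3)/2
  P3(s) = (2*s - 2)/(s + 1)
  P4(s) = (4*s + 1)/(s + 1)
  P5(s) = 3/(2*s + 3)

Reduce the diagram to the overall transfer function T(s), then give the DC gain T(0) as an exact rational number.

Step 1. multiply P1, P2 (series) = 3/(2*s + 6)
Step 2. reduce the series chain P3, P4 = (8*s^2 - 6*s - 2)/(s^2 + 2*s + 1)
Step 3. reduce the parallel group (P1*P2), (P3*P4), P5 = (32*s^4 + 132*s^3 + 79*s^2 - 78*s - 9)/(4*s^4 + 26*s^3 + 58*s^2 + 54*s + 18)
The step-3 result is T(s). Setting s = 0: T(0) = -9/18 = -1/2.

Answer: -1/2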